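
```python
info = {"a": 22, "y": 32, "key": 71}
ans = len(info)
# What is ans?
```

Trace:
`info = {"a": 22, "y": 32, "key": 71}` → info = {'a': 22, 'y': 32, 'key': 71}
`ans = len(info)` → ans = 3
So ans = 3

Answer: 3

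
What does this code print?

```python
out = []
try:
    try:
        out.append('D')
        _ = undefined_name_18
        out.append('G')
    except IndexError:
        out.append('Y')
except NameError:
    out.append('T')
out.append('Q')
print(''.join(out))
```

Execution trace: 'D' (try body) → 'T' (outer except NameError) → 'Q' (after the try/except). Output: DTQ

Answer: DTQ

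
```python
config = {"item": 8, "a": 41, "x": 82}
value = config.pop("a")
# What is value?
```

Trace:
`config = {"item": 8, "a": 41, "x": 82}` → config = {'item': 8, 'a': 41, 'x': 82}
`value = config.pop("a")` → config = {'item': 8, 'x': 82}; value = 41
So value = 41

Answer: 41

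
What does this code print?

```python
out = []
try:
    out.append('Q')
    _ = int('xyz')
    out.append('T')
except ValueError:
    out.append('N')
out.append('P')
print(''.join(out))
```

Execution trace: 'Q' (try body) → 'N' (except ValueError) → 'P' (after the try/except). Output: QNP

Answer: QNP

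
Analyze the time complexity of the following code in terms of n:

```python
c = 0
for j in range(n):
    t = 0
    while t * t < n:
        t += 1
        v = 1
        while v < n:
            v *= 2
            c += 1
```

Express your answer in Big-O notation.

Each loop level contributes: n × √n × log n. Multiplying the contributions gives O(n√n log n).

Answer: O(n√n log n)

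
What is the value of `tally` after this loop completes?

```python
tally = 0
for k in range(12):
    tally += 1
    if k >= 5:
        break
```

Loop breaks when k reaches 5, tally is 6
`tally` takes the values: 0 → 1 → 2 → 3 → 4 → 5 → 6

Answer: 6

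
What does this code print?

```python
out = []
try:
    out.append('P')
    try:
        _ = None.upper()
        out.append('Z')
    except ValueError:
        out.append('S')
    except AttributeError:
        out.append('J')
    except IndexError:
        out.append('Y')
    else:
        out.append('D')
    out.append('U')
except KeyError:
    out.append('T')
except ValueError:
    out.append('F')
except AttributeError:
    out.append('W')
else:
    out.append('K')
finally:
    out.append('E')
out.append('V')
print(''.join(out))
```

Execution trace: 'P' (try body) → 'J' (inner except AttributeError) → 'U' (try body, no exception) → 'K' (else) → 'E' (finally) → 'V' (after the try/except). Output: PJUKEV

Answer: PJUKEV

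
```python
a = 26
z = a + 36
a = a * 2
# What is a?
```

Trace:
`a = 26` → a = 26
`z = a + 36` → z = 62
`a = a * 2` → a = 52
So a = 52

Answer: 52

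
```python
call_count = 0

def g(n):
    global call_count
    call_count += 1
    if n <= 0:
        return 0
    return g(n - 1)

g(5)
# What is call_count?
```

Linear recursion stepping by 1: 6 calls from n=5 down to ≤0.

Answer: 6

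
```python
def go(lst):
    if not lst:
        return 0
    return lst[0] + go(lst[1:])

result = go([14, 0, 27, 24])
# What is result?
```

14 + 0 + 27 + 24 + 0 = 65

Answer: 65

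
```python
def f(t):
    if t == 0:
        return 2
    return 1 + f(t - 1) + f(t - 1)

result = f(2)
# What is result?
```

f(t) = 1 + 2·f(t-1), f(0)=2. Closed form: (2+1)·2^2 - 1 = 11.

Answer: 11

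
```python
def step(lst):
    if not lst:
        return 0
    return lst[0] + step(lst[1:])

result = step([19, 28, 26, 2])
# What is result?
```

19 + 28 + 26 + 2 + 0 = 75

Answer: 75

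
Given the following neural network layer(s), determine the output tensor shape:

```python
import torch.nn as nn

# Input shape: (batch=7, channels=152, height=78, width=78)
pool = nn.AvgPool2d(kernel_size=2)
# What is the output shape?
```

Input: (7, 152, 78, 78) -> Output: (7, 152, 39, 39)

Answer: (7, 152, 39, 39)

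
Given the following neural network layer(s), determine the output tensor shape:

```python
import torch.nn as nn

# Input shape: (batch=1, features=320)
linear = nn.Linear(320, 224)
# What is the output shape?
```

Input: (1, 320) -> Output: (1, 224)

Answer: (1, 224)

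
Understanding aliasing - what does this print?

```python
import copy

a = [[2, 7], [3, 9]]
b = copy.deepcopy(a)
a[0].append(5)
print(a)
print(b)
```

Key concept: deep copy is fully independent.
Step by step:
`a = [[2, 7], [3, 9]]` → a = [[2, 7], [3, 9]]
`b = copy.deepcopy(a)` → b = [[2, 7], [3, 9]]
`a[0].append(5)` → a = [[2, 7, 5], [3, 9]]
`print(a)` → prints [[2, 7, 5], [3, 9]]
`print(b)` → prints [[2, 7], [3, 9]]

Answer:
[[2, 7, 5], [3, 9]]
[[2, 7], [3, 9]]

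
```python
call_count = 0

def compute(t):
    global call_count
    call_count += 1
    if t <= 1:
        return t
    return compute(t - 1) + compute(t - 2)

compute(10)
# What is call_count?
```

Calls(t) = 1 + Calls(t-1) + Calls(t-2); Calls(0)=Calls(1)=1. For t=10 this gives 177.

Answer: 177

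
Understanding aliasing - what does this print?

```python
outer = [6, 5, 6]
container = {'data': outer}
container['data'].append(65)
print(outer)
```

Key concept: dict holds reference to list.
Step by step:
`outer = [6, 5, 6]` → outer = [6, 5, 6]
`container = {'data': outer}` → container = {'data': [6, 5, 6]}
`container['data'].append(65)` → outer = [6, 5, 6, 65]; container = {'data': [6, 5, 6, 65]}
`print(outer)` → prints [6, 5, 6, 65]

Answer: [6, 5, 6, 65]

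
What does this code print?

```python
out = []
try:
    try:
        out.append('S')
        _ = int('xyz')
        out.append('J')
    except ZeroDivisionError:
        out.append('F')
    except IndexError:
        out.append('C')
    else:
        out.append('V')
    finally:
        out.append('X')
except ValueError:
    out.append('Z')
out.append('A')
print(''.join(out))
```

Execution trace: 'S' (try body) → 'X' (finally) → 'Z' (outer except ValueError) → 'A' (after the try/except). Output: SXZA

Answer: SXZA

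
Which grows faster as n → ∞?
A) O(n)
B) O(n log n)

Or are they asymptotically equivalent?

O(n) vs O(n log n): Higher order terms dominate.

Answer: B) O(n log n) grows faster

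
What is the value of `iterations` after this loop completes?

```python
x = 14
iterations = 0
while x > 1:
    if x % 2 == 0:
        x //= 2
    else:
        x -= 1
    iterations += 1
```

Steps to reduce 14 to 1
`iterations` takes the values: 0 → 1 → 2 → 3 → 4 → 5

Answer: 5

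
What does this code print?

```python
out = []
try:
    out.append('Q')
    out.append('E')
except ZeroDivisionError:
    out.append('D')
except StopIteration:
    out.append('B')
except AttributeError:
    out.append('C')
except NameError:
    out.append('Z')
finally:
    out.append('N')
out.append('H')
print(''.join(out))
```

Execution trace: 'Q' (try body) → 'E' (try body, no exception) → 'N' (finally) → 'H' (after the try/except). Output: QENH

Answer: QENH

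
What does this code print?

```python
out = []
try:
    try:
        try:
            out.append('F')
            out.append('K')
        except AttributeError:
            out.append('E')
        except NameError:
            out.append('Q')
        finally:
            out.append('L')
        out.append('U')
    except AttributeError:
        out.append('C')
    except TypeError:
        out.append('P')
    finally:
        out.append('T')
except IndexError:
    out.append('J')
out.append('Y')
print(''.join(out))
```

Execution trace: 'F' (inner try body) → 'K' (inner try body, no exception) → 'L' (inner finally) → 'U' (try body, no exception) → 'T' (finally) → 'Y' (after the try/except). Output: FKLUTY

Answer: FKLUTY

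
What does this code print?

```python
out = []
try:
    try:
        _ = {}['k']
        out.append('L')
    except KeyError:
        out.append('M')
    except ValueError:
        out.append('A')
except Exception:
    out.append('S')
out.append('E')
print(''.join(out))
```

Execution trace: 'M' (inner except KeyError) → 'E' (after the try/except). Output: ME

Answer: ME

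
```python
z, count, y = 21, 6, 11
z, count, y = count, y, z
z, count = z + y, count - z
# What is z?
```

Trace:
`z, count, y = 21, 6, 11` → z = 21; count = 6; y = 11
`z, count, y = count, y, z` → z = 6; count = 11; y = 21
`z, count = z + y, count - z` → z = 27; count = 5
So z = 27

Answer: 27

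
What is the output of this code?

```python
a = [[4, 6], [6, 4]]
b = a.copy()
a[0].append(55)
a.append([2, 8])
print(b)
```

Key concept: shallow copy with nested lists.
Step by step:
`a = [[4, 6], [6, 4]]` → a = [[4, 6], [6, 4]]
`b = a.copy()` → b = [[4, 6], [6, 4]]
`a[0].append(55)` → a = [[4, 6, 55], [6, 4]]; b = [[4, 6, 55], [6, 4]]
`a.append([2, 8])` → a = [[4, 6, 55], [6, 4], [2, 8]]
`print(b)` → prints [[4, 6, 55], [6, 4]]

Answer: [[4, 6, 55], [6, 4]]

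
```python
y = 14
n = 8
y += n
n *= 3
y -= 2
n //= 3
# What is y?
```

Trace:
`y = 14` → y = 14
`n = 8` → n = 8
`y += n` → y = 22
`n *= 3` → n = 24
`y -= 2` → y = 20
`n //= 3` → n = 8
So y = 20

Answer: 20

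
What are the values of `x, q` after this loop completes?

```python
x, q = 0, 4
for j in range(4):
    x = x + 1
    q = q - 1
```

x goes 0→4, q goes 4→0
`x, q` takes the values: (0, 4) → (1, 4) → (1, 3) → (2, 3) → (2, 2) → (3, 2) → (3, 1) → (4, 1) → (4, 0)

Answer: 4, 0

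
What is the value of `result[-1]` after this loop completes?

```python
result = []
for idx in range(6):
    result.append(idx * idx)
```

Last element of squares 0 to 5
`result` takes the values: [] → [0] → [0, 1] → [0, 1, 4] → [0, 1, 4, 9] → [0, 1, 4, 9, 16] → [0, 1, 4, 9, 16, 25]
So `result[-1]` = 25

Answer: 25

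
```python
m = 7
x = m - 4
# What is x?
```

Trace:
`m = 7` → m = 7
`x = m - 4` → x = 3
So x = 3

Answer: 3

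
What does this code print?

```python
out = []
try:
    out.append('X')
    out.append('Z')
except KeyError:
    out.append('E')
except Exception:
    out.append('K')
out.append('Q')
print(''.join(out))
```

Execution trace: 'X' (try body) → 'Z' (try body, no exception) → 'Q' (after the try/except). Output: XZQ

Answer: XZQ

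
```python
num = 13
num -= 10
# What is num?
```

Trace:
`num = 13` → num = 13
`num -= 10` → num = 3
So num = 3

Answer: 3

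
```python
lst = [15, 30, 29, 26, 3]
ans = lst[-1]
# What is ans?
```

Trace:
`lst = [15, 30, 29, 26, 3]` → lst = [15, 30, 29, 26, 3]
`ans = lst[-1]` → ans = 3
So ans = 3

Answer: 3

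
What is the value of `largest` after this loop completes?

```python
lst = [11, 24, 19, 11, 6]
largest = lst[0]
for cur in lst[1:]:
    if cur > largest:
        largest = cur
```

Maximum of [11, 24, 19, 11, 6]
`largest` takes the values: 11 → 24

Answer: 24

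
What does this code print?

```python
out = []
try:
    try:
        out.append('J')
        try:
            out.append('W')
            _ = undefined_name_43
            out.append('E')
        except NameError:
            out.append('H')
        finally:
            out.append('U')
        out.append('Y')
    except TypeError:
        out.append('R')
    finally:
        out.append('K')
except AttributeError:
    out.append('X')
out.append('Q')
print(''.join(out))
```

Execution trace: 'J' (try body) → 'W' (inner try body) → 'H' (inner except NameError) → 'U' (inner finally) → 'Y' (try body, no exception) → 'K' (finally) → 'Q' (after the try/except). Output: JWHUYKQ

Answer: JWHUYKQ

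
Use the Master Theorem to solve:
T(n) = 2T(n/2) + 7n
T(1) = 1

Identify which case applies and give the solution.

a=2, b=2, f(n)=7n. log_2(2) = 1. Since c=1 = 1, Case 2 applies: T(n) = Θ(n^log_b(a) · log n) = O(n log n).

Answer: O(n log n) - Case 2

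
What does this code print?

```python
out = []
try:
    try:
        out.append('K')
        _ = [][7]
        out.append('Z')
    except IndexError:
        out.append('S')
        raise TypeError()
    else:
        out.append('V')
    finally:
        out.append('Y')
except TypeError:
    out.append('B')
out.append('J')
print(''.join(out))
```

Execution trace: 'K' (inner try body) → 'S' (inner except IndexError) → 'Y' (inner finally) → 'B' (outer except TypeError) → 'J' (after the try/except). Output: KSYBJ

Answer: KSYBJ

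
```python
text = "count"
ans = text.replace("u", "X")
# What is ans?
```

Trace:
`text = "count"` → text = 'count'
`ans = text.replace("u", "X")` → ans = 'coXnt'
So ans = 'coXnt'

Answer: 'coXnt'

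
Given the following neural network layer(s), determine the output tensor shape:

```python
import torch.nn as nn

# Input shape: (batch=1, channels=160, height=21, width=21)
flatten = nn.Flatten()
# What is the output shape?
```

Input: (1, 160, 21, 21) -> Output: (1, 70560)

Answer: (1, 70560)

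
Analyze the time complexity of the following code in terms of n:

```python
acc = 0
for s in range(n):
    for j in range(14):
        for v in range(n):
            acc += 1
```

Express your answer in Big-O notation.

Each loop level contributes: n × 1 × n. Multiplying the contributions gives O(n^2).

Answer: O(n^2)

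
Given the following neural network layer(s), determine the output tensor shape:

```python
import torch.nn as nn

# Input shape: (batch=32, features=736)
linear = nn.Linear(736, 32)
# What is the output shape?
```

Input: (32, 736) -> Output: (32, 32)

Answer: (32, 32)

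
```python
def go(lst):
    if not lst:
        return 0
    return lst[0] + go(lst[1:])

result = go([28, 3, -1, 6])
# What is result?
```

28 + 3 + (-1) + 6 + 0 = 36

Answer: 36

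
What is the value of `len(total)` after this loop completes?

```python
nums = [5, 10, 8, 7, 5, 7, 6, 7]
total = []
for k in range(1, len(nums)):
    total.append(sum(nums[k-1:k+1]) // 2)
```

Number of 2-element averages
`total` takes the values: [] → [7] → [7, 9] → [7, 9, 7] → [7, 9, 7, 6] → [7, 9, 7, 6, 6] → [7, 9, 7, 6, 6, 6] → [7, 9, 7, 6, 6, 6, 6]
So `len(total)` = 7

Answer: 7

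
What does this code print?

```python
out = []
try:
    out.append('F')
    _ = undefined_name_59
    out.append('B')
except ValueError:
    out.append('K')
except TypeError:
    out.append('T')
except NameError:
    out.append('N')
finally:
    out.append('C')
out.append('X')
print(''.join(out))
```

Execution trace: 'F' (try body) → 'N' (except NameError) → 'C' (finally) → 'X' (after the try/except). Output: FNCX

Answer: FNCX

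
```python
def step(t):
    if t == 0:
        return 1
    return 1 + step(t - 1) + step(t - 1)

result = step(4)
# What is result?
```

step(t) = 1 + 2·step(t-1), step(0)=1. Closed form: (1+1)·2^4 - 1 = 31.

Answer: 31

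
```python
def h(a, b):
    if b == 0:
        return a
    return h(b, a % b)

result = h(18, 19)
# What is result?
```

h(18, 19) -> h(19, 18) -> h(18, 1) -> h(1, 0) -> 1

Answer: 1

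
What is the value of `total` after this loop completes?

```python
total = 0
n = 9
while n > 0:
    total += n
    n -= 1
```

Sum 9 down to 1
`total` takes the values: 0 → 9 → 17 → 24 → 30 → 35 → 39 → 42 → 44 → 45

Answer: 45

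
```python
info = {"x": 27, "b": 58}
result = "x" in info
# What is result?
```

Trace:
`info = {"x": 27, "b": 58}` → info = {'x': 27, 'b': 58}
`result = "x" in info` → result = True
So result = True

Answer: True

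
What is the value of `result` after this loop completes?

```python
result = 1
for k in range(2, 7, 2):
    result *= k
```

Product of even numbers 2 to 6
`result` takes the values: 1 → 2 → 8 → 48

Answer: 48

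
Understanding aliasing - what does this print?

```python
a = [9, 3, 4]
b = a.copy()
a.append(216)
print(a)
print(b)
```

Key concept: list.copy() creates independent copy.
Step by step:
`a = [9, 3, 4]` → a = [9, 3, 4]
`b = a.copy()` → b = [9, 3, 4]
`a.append(216)` → a = [9, 3, 4, 216]
`print(a)` → prints [9, 3, 4, 216]
`print(b)` → prints [9, 3, 4]

Answer:
[9, 3, 4, 216]
[9, 3, 4]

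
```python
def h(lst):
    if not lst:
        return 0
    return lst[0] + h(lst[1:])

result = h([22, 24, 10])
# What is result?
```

22 + 24 + 10 + 0 = 56

Answer: 56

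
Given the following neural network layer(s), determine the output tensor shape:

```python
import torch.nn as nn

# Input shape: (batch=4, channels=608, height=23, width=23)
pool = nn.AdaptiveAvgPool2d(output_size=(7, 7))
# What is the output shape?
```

Input: (4, 608, 23, 23) -> Output: (4, 608, 7, 7)

Answer: (4, 608, 7, 7)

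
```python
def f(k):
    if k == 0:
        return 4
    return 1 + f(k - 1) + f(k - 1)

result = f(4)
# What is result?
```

f(k) = 1 + 2·f(k-1), f(0)=4. Closed form: (4+1)·2^4 - 1 = 79.

Answer: 79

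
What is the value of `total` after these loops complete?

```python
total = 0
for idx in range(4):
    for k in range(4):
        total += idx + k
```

Sum of all idx+k for idx,k in 4x4
`total` takes the values: 0 → 1 → 3 → 6 → 7 → 9 → 12 → 16 → 18 → 21 → 25 → 30 → 33 → 37 → 42 → 48

Answer: 48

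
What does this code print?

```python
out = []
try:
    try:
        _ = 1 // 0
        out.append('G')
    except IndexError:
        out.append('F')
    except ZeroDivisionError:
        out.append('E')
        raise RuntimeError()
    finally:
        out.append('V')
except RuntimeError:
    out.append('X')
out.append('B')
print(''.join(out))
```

Execution trace: 'E' (inner except ZeroDivisionError) → 'V' (inner finally) → 'X' (outer except RuntimeError) → 'B' (after the try/except). Output: EVXB

Answer: EVXB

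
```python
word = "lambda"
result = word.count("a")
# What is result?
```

Trace:
`word = "lambda"` → word = 'lambda'
`result = word.count("a")` → result = 2
So result = 2

Answer: 2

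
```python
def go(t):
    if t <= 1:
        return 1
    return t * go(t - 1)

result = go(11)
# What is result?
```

go(11) = 11 * 10 * 9 * 8 * 7 * 6 * 5 * 4 * 3 * 2 * 1 = 39916800

Answer: 39916800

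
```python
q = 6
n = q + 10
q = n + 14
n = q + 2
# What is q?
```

Trace:
`q = 6` → q = 6
`n = q + 10` → n = 16
`q = n + 14` → q = 30
`n = q + 2` → n = 32
So q = 30

Answer: 30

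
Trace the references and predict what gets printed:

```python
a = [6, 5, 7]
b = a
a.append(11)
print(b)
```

Key concept: basic list aliasing.
Step by step:
`a = [6, 5, 7]` → a = [6, 5, 7]
`b = a` → b = [6, 5, 7] (same object as a)
`a.append(11)` → a = [6, 5, 7, 11] (same object as b); b = [6, 5, 7, 11] (same object as a)
`print(b)` → prints [6, 5, 7, 11]

Answer: [6, 5, 7, 11]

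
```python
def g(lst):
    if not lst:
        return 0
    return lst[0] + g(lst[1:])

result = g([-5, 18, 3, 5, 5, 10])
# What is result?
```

(-5) + 18 + 3 + 5 + 5 + 10 + 0 = 36

Answer: 36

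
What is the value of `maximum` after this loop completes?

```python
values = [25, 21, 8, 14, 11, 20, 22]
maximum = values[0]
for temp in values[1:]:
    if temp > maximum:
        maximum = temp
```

Maximum of [25, 21, 8, 14, 11, 20, 22]
`maximum` takes the values: 25

Answer: 25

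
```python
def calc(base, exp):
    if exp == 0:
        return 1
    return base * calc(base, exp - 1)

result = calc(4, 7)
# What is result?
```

calc(4, 7) = 4 * 4 * 4 * 4 * 4 * 4 * 4 = 16384

Answer: 16384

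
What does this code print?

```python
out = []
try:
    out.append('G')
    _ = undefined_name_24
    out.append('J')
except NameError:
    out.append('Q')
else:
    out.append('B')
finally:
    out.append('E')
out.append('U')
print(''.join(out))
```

Execution trace: 'G' (try body) → 'Q' (except NameError) → 'E' (finally) → 'U' (after the try/except). Output: GQEU

Answer: GQEU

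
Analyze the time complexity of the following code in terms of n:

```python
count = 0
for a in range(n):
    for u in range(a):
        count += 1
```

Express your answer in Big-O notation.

Each loop level contributes: n × n. Multiplying the contributions gives O(n^2).

Answer: O(n^2)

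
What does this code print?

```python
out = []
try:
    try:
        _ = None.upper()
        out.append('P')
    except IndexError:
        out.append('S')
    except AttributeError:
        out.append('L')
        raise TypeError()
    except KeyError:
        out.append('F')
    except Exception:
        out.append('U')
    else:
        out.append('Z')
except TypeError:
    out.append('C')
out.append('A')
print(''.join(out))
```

Execution trace: 'L' (except AttributeError) → 'C' (outer except TypeError) → 'A' (after the try/except). Output: LCA

Answer: LCA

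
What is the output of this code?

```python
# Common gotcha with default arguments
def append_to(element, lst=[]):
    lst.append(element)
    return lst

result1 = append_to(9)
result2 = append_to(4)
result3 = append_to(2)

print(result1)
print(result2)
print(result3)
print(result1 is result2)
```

Key concept: mutable default argument gotcha.
Step by step:
`result1 = append_to(9)` → result1 = [9]
`result2 = append_to(4)` → result1 = [9, 4] (same object as result2); result2 = [9, 4] (same object as result1)
`result3 = append_to(2)` → result1 = [9, 4, 2] (same object as result2, result3); result2 = [9, 4, 2] (same object as result1, result3); result3 = [9, 4, 2] (same object as result1, result2)
`print(result1)` → prints [9, 4, 2]
`print(result2)` → prints [9, 4, 2]
`print(result3)` → prints [9, 4, 2]
`print(result1 is result2)` → prints True

Answer:
[9, 4, 2]
[9, 4, 2]
[9, 4, 2]
True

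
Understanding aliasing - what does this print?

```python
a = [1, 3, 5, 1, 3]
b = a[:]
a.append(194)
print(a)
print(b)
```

Key concept: slice [:] creates copy.
Step by step:
`a = [1, 3, 5, 1, 3]` → a = [1, 3, 5, 1, 3]
`b = a[:]` → b = [1, 3, 5, 1, 3]
`a.append(194)` → a = [1, 3, 5, 1, 3, 194]
`print(a)` → prints [1, 3, 5, 1, 3, 194]
`print(b)` → prints [1, 3, 5, 1, 3]

Answer:
[1, 3, 5, 1, 3, 194]
[1, 3, 5, 1, 3]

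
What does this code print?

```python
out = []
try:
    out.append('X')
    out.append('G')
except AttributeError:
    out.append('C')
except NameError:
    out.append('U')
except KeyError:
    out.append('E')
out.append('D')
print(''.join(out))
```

Execution trace: 'X' (try body) → 'G' (try body, no exception) → 'D' (after the try/except). Output: XGD

Answer: XGD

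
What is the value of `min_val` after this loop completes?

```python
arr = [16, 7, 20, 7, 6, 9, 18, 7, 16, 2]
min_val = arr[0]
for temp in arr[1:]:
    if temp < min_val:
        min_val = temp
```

Minimum of [16, 7, 20, 7, 6, 9, 18, 7, 16, 2]
`min_val` takes the values: 16 → 7 → 6 → 2

Answer: 2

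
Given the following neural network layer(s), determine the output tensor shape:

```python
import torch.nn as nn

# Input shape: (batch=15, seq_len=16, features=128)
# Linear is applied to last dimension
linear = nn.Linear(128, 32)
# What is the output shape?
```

Input: (15, 16, 128) -> Output: (15, 16, 32)

Answer: (15, 16, 32)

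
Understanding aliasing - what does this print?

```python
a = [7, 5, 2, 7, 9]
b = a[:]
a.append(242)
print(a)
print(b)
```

Key concept: slice [:] creates copy.
Step by step:
`a = [7, 5, 2, 7, 9]` → a = [7, 5, 2, 7, 9]
`b = a[:]` → b = [7, 5, 2, 7, 9]
`a.append(242)` → a = [7, 5, 2, 7, 9, 242]
`print(a)` → prints [7, 5, 2, 7, 9, 242]
`print(b)` → prints [7, 5, 2, 7, 9]

Answer:
[7, 5, 2, 7, 9, 242]
[7, 5, 2, 7, 9]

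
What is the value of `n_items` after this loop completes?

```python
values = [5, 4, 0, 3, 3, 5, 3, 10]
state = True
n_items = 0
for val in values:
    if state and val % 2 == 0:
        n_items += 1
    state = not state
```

Count even values at even positions
`n_items` takes the values: 0 → 1

Answer: 1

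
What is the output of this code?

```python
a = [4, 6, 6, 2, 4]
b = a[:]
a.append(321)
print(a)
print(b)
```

Key concept: slice [:] creates copy.
Step by step:
`a = [4, 6, 6, 2, 4]` → a = [4, 6, 6, 2, 4]
`b = a[:]` → b = [4, 6, 6, 2, 4]
`a.append(321)` → a = [4, 6, 6, 2, 4, 321]
`print(a)` → prints [4, 6, 6, 2, 4, 321]
`print(b)` → prints [4, 6, 6, 2, 4]

Answer:
[4, 6, 6, 2, 4, 321]
[4, 6, 6, 2, 4]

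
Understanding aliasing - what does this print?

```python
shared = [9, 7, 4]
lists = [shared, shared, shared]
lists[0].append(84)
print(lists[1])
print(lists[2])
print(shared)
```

Key concept: list of same reference.
Step by step:
`shared = [9, 7, 4]` → shared = [9, 7, 4]
`lists = [shared, shared, shared]` → lists = [[9, 7, 4], [9, 7, 4], [9, 7, 4]]
`lists[0].append(84)` → shared = [9, 7, 4, 84]; lists = [[9, 7, 4, 84], [9, 7, 4, 84], [9, 7, 4, 84]]
`print(lists[1])` → prints [9, 7, 4, 84]
`print(lists[2])` → prints [9, 7, 4, 84]
`print(shared)` → prints [9, 7, 4, 84]

Answer:
[9, 7, 4, 84]
[9, 7, 4, 84]
[9, 7, 4, 84]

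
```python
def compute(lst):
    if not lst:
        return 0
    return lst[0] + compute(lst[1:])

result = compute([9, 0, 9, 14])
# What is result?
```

9 + 0 + 9 + 14 + 0 = 32

Answer: 32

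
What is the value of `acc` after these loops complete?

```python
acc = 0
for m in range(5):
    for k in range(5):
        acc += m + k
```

Sum of all m+k for m,k in 5x5
`acc` takes the values: 0 → 1 → 3 → 6 → 10 → 11 → 13 → 16 → 20 → 25 → 27 → 30 → 34 → 39 → 45 → 48 → 52 → 57 → 63 → 70 → 74 → 79 → 85 → 92 → 100

Answer: 100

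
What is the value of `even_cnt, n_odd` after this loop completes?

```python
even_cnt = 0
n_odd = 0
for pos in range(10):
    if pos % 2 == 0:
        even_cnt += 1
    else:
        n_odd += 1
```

Count evens and odds in range(10)
`even_cnt, n_odd` takes the values: (0, 0) → (1, 0) → (1, 1) → (2, 1) → (2, 2) → (3, 2) → (3, 3) → (4, 3) → (4, 4) → (5, 4) → (5, 5)

Answer: 5, 5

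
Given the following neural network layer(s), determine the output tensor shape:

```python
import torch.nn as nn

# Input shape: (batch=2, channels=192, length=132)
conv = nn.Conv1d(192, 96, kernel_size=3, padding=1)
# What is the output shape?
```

Input: (2, 192, 132) -> Output: (2, 96, 132)

Answer: (2, 96, 132)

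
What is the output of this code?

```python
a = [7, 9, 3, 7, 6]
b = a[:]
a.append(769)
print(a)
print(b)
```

Key concept: slice [:] creates copy.
Step by step:
`a = [7, 9, 3, 7, 6]` → a = [7, 9, 3, 7, 6]
`b = a[:]` → b = [7, 9, 3, 7, 6]
`a.append(769)` → a = [7, 9, 3, 7, 6, 769]
`print(a)` → prints [7, 9, 3, 7, 6, 769]
`print(b)` → prints [7, 9, 3, 7, 6]

Answer:
[7, 9, 3, 7, 6, 769]
[7, 9, 3, 7, 6]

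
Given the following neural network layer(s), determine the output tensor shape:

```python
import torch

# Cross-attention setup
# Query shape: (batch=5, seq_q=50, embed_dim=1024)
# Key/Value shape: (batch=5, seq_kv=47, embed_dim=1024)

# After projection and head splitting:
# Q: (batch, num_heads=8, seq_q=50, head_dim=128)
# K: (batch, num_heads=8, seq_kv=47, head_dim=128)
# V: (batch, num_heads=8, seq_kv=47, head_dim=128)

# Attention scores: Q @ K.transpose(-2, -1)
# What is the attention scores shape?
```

Input: (5, 50, 1024) -> Output: (5, 8, 50, 47)

Answer: (5, 8, 50, 47)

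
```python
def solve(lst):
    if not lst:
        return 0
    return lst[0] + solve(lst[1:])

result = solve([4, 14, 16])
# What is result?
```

4 + 14 + 16 + 0 = 34

Answer: 34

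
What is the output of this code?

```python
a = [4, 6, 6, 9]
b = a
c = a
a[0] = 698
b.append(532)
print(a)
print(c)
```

Key concept: multiple aliases.
Step by step:
`a = [4, 6, 6, 9]` → a = [4, 6, 6, 9]
`b = a` → b = [4, 6, 6, 9] (same object as a)
`c = a` → c = [4, 6, 6, 9] (same object as a, b)
`a[0] = 698` → a = [698, 6, 6, 9] (same object as b, c); b = [698, 6, 6, 9] (same object as a, c); c = [698, 6, 6, 9] (same object as a, b)
`b.append(532)` → a = [698, 6, 6, 9, 532] (same object as b, c); b = [698, 6, 6, 9, 532] (same object as a, c); c = [698, 6, 6, 9, 532] (same object as a, b)
`print(a)` → prints [698, 6, 6, 9, 532]
`print(c)` → prints [698, 6, 6, 9, 532]

Answer:
[698, 6, 6, 9, 532]
[698, 6, 6, 9, 532]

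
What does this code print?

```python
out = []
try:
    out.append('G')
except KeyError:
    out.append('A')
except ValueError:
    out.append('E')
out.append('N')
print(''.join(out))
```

Execution trace: 'G' (try body, no exception) → 'N' (after the try/except). Output: GN

Answer: GN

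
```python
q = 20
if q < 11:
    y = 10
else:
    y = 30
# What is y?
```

Trace:
`q = 20` → q = 20
`if q < 11: ...` → q < 11 is False, take else branch → y = 30
So y = 30

Answer: 30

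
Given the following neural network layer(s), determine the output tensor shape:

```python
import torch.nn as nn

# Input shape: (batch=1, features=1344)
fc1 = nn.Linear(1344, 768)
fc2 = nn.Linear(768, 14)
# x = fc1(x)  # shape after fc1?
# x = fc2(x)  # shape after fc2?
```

Input: (1, 1344) -> after fc1: (1, 768) -> Output: (1, 14)

Answer: (1, 14)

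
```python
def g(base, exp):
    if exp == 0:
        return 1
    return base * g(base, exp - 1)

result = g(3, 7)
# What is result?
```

g(3, 7) = 3 * 3 * 3 * 3 * 3 * 3 * 3 = 2187

Answer: 2187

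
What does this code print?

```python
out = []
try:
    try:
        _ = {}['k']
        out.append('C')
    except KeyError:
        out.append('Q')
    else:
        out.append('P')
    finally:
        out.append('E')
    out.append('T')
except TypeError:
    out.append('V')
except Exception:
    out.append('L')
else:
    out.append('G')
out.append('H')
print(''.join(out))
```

Execution trace: 'Q' (inner except KeyError) → 'E' (inner finally) → 'T' (try body, no exception) → 'G' (else) → 'H' (after the try/except). Output: QETGH

Answer: QETGH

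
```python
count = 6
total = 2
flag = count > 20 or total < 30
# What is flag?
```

Trace:
`count = 6` → count = 6
`total = 2` → total = 2
`flag = count > 20 or total < 30` → flag = True
So flag = True

Answer: True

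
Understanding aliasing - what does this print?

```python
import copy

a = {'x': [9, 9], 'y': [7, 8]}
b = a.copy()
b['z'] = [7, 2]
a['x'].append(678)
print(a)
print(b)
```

Key concept: shallow copy of dict with mutable values.
Step by step:
`a = {'x': [9, 9], 'y': [7, 8]}` → a = {'x': [9, 9], 'y': [7, 8]}
`b = a.copy()` → b = {'x': [9, 9], 'y': [7, 8]}
`b['z'] = [7, 2]` → b = {'x': [9, 9], 'y': [7, 8], 'z': [7, 2]}
`a['x'].append(678)` → a = {'x': [9, 9, 678], 'y': [7, 8]}; b = {'x': [9, 9, 678], 'y': [7, 8], 'z': [7, 2]}
`print(a)` → prints {'x': [9, 9, 678], 'y': [7, 8]}
`print(b)` → prints {'x': [9, 9, 678], 'y': [7, 8], 'z': [7, 2]}

Answer:
{'x': [9, 9, 678], 'y': [7, 8]}
{'x': [9, 9, 678], 'y': [7, 8], 'z': [7, 2]}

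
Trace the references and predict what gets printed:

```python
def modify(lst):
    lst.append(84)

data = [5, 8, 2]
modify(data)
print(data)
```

Key concept: function modifies passed list.
Step by step:
`data = [5, 8, 2]` → data = [5, 8, 2]
`modify(data)` → data = [5, 8, 2, 84]
`print(data)` → prints [5, 8, 2, 84]

Answer: [5, 8, 2, 84]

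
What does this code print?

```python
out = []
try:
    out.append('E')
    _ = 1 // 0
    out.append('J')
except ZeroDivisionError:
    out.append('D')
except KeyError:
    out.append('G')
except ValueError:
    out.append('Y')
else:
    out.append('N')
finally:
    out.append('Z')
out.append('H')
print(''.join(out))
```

Execution trace: 'E' (try body) → 'D' (except ZeroDivisionError) → 'Z' (finally) → 'H' (after the try/except). Output: EDZH

Answer: EDZH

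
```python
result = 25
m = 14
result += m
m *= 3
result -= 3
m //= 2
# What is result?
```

Trace:
`result = 25` → result = 25
`m = 14` → m = 14
`result += m` → result = 39
`m *= 3` → m = 42
`result -= 3` → result = 36
`m //= 2` → m = 21
So result = 36

Answer: 36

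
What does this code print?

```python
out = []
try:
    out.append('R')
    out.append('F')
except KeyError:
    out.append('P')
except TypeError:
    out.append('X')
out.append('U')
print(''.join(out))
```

Execution trace: 'R' (try body) → 'F' (try body, no exception) → 'U' (after the try/except). Output: RFU

Answer: RFU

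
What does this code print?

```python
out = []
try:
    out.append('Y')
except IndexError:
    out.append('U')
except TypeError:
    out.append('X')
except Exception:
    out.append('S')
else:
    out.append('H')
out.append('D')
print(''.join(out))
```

Execution trace: 'Y' (try body, no exception) → 'H' (else) → 'D' (after the try/except). Output: YHD

Answer: YHD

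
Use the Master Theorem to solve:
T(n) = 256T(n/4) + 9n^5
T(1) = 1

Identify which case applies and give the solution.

a=256, b=4, f(n)=9n^5. log_4(256) = 4. Since c=5 > 4 and the regularity condition holds (256(n/4)^5 = (256/4^5)n^5 with 256/4^5 < 1), Case 3 applies: T(n) = Θ(f(n)) = O(n^5).

Answer: O(n^5) - Case 3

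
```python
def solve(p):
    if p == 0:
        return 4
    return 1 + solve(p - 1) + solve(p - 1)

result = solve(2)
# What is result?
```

solve(p) = 1 + 2·solve(p-1), solve(0)=4. Closed form: (4+1)·2^2 - 1 = 19.

Answer: 19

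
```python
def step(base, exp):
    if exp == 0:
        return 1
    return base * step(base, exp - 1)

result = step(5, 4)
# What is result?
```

step(5, 4) = 5 * 5 * 5 * 5 = 625

Answer: 625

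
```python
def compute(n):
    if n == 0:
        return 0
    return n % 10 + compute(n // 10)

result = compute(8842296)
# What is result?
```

Sum of digits of 8842296: 6 + 9 + 2 + 2 + 4 + 8 + 8 = 39

Answer: 39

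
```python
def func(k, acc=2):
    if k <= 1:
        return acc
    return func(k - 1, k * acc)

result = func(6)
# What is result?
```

Accumulator trace (n, acc): (6, 2) -> (5, 12) -> (4, 60) -> (3, 240) -> (2, 720) -> (1, 1440) -> return 1440

Answer: 1440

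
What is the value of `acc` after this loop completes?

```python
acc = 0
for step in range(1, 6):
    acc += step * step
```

Sum of squares 1² to 5² = 55
`acc` takes the values: 0 → 1 → 5 → 14 → 30 → 55

Answer: 55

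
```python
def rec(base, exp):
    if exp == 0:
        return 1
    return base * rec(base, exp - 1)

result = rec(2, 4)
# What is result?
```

rec(2, 4) = 2 * 2 * 2 * 2 = 16

Answer: 16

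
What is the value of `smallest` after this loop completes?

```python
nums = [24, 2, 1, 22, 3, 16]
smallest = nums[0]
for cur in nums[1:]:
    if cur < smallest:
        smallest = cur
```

Minimum of [24, 2, 1, 22, 3, 16]
`smallest` takes the values: 24 → 2 → 1

Answer: 1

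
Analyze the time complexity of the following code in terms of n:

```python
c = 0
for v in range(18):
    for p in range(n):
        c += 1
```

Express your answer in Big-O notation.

Each loop level contributes: 1 × n. Multiplying the contributions gives O(n).

Answer: O(n)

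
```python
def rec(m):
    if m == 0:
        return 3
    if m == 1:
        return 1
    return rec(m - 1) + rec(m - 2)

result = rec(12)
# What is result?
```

Build up from base cases: rec(0)=3, rec(1)=1, rec(2)=4, rec(3)=5, rec(4)=9, rec(5)=14, rec(6)=23, ..., rec(12)=411

Answer: 411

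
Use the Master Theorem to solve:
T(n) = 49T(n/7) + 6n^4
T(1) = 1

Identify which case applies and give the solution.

a=49, b=7, f(n)=6n^4. log_7(49) = 2. Since c=4 > 2 and the regularity condition holds (49(n/7)^4 = (49/7^4)n^4 with 49/7^4 < 1), Case 3 applies: T(n) = Θ(f(n)) = O(n^4).

Answer: O(n^4) - Case 3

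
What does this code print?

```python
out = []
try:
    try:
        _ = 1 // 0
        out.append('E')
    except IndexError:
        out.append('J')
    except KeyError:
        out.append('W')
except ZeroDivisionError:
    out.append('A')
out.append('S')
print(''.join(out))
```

Execution trace: 'A' (outer except ZeroDivisionError) → 'S' (after the try/except). Output: AS

Answer: AS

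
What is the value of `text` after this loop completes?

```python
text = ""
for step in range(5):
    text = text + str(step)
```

Concatenate digits 0 to 4
`text` takes the values: "" → "0" → "01" → "012" → "0123" → "01234"

Answer: "01234"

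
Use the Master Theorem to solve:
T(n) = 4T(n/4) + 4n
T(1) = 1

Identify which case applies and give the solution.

a=4, b=4, f(n)=4n. log_4(4) = 1. Since c=1 = 1, Case 2 applies: T(n) = Θ(n^log_b(a) · log n) = O(n log n).

Answer: O(n log n) - Case 2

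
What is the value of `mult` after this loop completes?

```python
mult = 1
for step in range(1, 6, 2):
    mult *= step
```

Product of 1, 3, 5, ... up to 5
`mult` takes the values: 1 → 3 → 15

Answer: 15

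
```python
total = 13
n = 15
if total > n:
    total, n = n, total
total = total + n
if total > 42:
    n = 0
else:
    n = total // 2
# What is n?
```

Trace:
`total = 13` → total = 13
`n = 15` → n = 15
`if total > n: ...` → total > n is False → no variable changes
`total = total + n` → total = 28
`if total > 42: ...` → total > 42 is False, take else branch → n = 14
So n = 14

Answer: 14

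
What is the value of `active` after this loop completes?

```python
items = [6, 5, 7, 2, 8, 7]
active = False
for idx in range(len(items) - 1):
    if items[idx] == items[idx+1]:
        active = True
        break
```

Check consecutive duplicates in [6, 5, 7, 2, 8, 7]
`active` takes the values: False

Answer: False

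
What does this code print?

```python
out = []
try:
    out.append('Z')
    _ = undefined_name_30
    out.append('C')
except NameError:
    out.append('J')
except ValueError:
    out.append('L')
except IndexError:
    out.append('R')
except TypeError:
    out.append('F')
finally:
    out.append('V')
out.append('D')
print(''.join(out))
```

Execution trace: 'Z' (try body) → 'J' (except NameError) → 'V' (finally) → 'D' (after the try/except). Output: ZJVD

Answer: ZJVD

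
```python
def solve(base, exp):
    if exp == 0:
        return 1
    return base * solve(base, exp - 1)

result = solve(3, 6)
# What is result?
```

solve(3, 6) = 3 * 3 * 3 * 3 * 3 * 3 = 729

Answer: 729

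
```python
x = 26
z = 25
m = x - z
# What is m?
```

Trace:
`x = 26` → x = 26
`z = 25` → z = 25
`m = x - z` → m = 1
So m = 1

Answer: 1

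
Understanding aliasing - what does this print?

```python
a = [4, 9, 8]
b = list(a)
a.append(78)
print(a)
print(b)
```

Key concept: list() constructor creates copy.
Step by step:
`a = [4, 9, 8]` → a = [4, 9, 8]
`b = list(a)` → b = [4, 9, 8]
`a.append(78)` → a = [4, 9, 8, 78]
`print(a)` → prints [4, 9, 8, 78]
`print(b)` → prints [4, 9, 8]

Answer:
[4, 9, 8, 78]
[4, 9, 8]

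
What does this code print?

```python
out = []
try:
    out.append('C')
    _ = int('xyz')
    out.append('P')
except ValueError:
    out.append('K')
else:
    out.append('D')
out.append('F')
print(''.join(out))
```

Execution trace: 'C' (try body) → 'K' (except ValueError) → 'F' (after the try/except). Output: CKF

Answer: CKF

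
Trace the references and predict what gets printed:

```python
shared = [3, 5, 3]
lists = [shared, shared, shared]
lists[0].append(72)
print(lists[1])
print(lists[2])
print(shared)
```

Key concept: list of same reference.
Step by step:
`shared = [3, 5, 3]` → shared = [3, 5, 3]
`lists = [shared, shared, shared]` → lists = [[3, 5, 3], [3, 5, 3], [3, 5, 3]]
`lists[0].append(72)` → shared = [3, 5, 3, 72]; lists = [[3, 5, 3, 72], [3, 5, 3, 72], [3, 5, 3, 72]]
`print(lists[1])` → prints [3, 5, 3, 72]
`print(lists[2])` → prints [3, 5, 3, 72]
`print(shared)` → prints [3, 5, 3, 72]

Answer:
[3, 5, 3, 72]
[3, 5, 3, 72]
[3, 5, 3, 72]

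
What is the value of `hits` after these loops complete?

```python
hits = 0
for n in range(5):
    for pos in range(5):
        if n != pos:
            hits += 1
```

5² - 5 (exclude diagonal)
`hits` takes the values: 0 → 1 → 2 → 3 → 4 → 5 → 6 → 7 → 8 → 9 → 10 → 11 → 12 → 13 → 14 → 15 → 16 → 17 → 18 → 19 → 20

Answer: 20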